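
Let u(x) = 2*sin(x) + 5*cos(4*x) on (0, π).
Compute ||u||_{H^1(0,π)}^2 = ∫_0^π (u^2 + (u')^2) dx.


||u||_{H^1(0,π)}^2 = -136/3 + 433*π/2

u'(x) = -20*sin(4*x) + 2*cos(x).
Expand u² and (u')² and integrate term by term on (0, π), using: for integers n ≥ 1, ∫_0^π sin²(nx) dx = ∫_0^π cos²(nx) dx = π/2; for n ≠ n', ∫_0^π sin(nx)sin(n'x) dx = ∫_0^π cos(nx)cos(n'x) dx = 0; and by product-to-sum, ∫_0^π sin(nx)cos(n'x) dx = ½∫_0^π [sin((n+n')x) + sin((n−n')x)] dx, which is 0 when n+n' is even and 2n/(n²−n'²) when n+n' is odd (it need not vanish on (0, π)).
  u² squared terms: (2)²·∫sin(x)² dx = 4·π/2 = 2*π;  (5)²·∫cos(4x)² dx = 25·π/2 = 25*π/2.
  u² cross terms: 2·(2)·(5)·∫sin(x)·cos(4x) dx = 20·(-2/15) = -8/3.
  So ∫_0^π u² dx = 2*π + 25*π/2 − 8/3 = -8/3 + 29*π/2.
  (u')² squared terms: (-20)²·∫sin(4x)² dx = 400·π/2 = 200*π;  (2)²·∫cos(x)² dx = 4·π/2 = 2*π.
  (u')² cross terms: 2·(-20)·(2)·∫sin(4x)·cos(x) dx = -80·(8/15) = -128/3.
  So ∫_0^π (u')² dx = 200*π + 2*π − 128/3 = -128/3 + 202*π.
||u||_{H^1}^2 = (-8/3 + 29*π/2) + (-128/3 + 202*π) = -136/3 + 433*π/2.


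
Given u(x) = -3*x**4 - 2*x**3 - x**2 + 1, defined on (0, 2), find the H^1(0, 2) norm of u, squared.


||u||_{H^1}^2 = 29418/5

The H^1 norm (squared) on an interval (0, L) is
  ||u||_{H^1}^2 = ∫_0^L u(x)^2 dx + ∫_0^L u'(x)^2 dx.
Compute u'(x) = -12*x**3 - 6*x**2 - 2*x.
Then u(x)^2 = 9*x**8 + 12*x**7 + 10*x**6 + 4*x**5 - 5*x**4 - 4*x**3 - 2*x**2 + 1 and u'(x)^2 = 144*x**6 + 144*x**5 + 84*x**4 + 24*x**3 + 4*x**2.
Integrate each monomial from 0 to 2 using ∫_0^2 c·x^n dx = c·2^(n+1)/(n+1):
  ∫_0^2 u(x)^2 dx = ∫_0^2 (9*x^8 + 12*x^7 + 10*x^6 + 4*x^5 - 5*x^4 - 4*x^3 - 2*x^2 + 1) dx. Term by term:
    ∫_0^2 9*x^8 dx = 512;  ∫_0^2 12*x^7 dx = 384;  ∫_0^2 10*x^6 dx = 1280/7;
    ∫_0^2 4*x^5 dx = 128/3;  ∫_0^2 -5*x^4 dx = -32;  ∫_0^2 -4*x^3 dx = -16;
    ∫_0^2 -2*x^2 dx = -16/3;  ∫_0^2 1 dx = 2.
  Sum: 512 + 384 + 1280/7 + 128/3 − 32 − 16 − 16/3 + 2 = 22474/21.
  ∫_0^2 u'(x)^2 dx = ∫_0^2 (144*x^6 + 144*x^5 + 84*x^4 + 24*x^3 + 4*x^2) dx. Term by term:
    ∫_0^2 144*x^6 dx = 18432/7;  ∫_0^2 144*x^5 dx = 1536;  ∫_0^2 84*x^4 dx = 2688/5;
    ∫_0^2 24*x^3 dx = 96;  ∫_0^2 4*x^2 dx = 32/3.
  Sum: 18432/7 + 1536 + 2688/5 + 96 + 32/3 = 505408/105.
Adding: ||u||_{H^1}^2 = 22474/21 + 505408/105 = 29418/5.


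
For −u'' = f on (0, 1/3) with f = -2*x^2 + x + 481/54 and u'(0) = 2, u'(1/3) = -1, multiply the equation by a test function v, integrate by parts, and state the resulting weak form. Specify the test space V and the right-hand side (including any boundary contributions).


V = H^1(0, 1/3) (v unrestricted at boundary; u is determined up to an additive constant); weak form: ∫_0^1/3 u'v' dx = ∫_0^1/3 (-2*x^2 + x + 481/54) v dx − v(1/3) − 2·v(0) for all v ∈ V.

Multiply both sides by a test function v and integrate from 0 to 1/3:
  ∫_0^1/3 −u''(x) v(x) dx = ∫_0^1/3 f(x) v(x) dx.
Integrate the LHS by parts once:
  ∫_0^1/3 −u'' v dx = −[u'(x) v(x)]_0^1/3 + ∫_0^1/3 u'(x) v'(x) dx.
Thus ∫_0^1/3 u'(x) v'(x) dx = ∫_0^1/3 f(x) v(x) dx + [u'(x) v(x)]_0^1/3.
Choose V so that boundary terms are either known or forced to vanish.
u has inhomogeneous Neumann u'(0) = 2, u'(1/3) = -1. [u' v]_0^1/3 = (-1)·v(1/3) − (2)·v(0) = − v(1/3) − 2·v(0). Take V = H^1(0, 1/3); boundary term becomes part of RHS.
Weak formulation: find u (satisfying any essential BC) such that ∫_0^1/3 u'(x) v'(x) dx = ∫_0^1/3 f v dx − v(1/3) − 2·v(0) for all v ∈ V (Neumann data are natural BCs: they enter the RHS as boundary terms).
Substituting f(x) = -2*x^2 + x + 481/54, the right-hand side is ∫_0^1/3 (-2*x^2 + x + 481/54) v dx − v(1/3) − 2·v(0).
Compatibility check (pure Neumann): taking v ≡ 1 ∈ V gives 0 = ∫_0^1/3 f dx + (-1) − (2), i.e. ∫_0^1/3 f dx must equal u'(0) − u'(1/3) = 3. Indeed ∫_0^1/3 (-2*x^2 + x + 481/54) dx = 3, so the data are compatible. The solution is then unique only up to an additive constant (fix it e.g. by requiring ∫_0^1/3 u dx = 0).


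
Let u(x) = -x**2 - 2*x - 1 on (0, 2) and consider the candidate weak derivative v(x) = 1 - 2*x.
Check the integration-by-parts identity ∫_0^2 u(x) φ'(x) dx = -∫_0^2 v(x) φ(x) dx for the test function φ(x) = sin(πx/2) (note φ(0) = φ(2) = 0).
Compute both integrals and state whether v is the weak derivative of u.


LHS = 16/π, RHS = 4/π. No, v is not the weak derivative of u.

u(x) = -x**2 - 2*x - 1, classical derivative u'(x) = -2*x - 2.
φ(x) = sin(πx/2), so φ'(x) = π*cos(π*x/2)/2.
Note φ(0) = φ(2) = 0, so the boundary term u·φ vanishes.
LHS = ∫_0^2 u(x) φ'(x) dx = ∫_0^2 (-π*x^2*cos(π*x/2)/2 - π*x*cos(π*x/2) - π*cos(π*x/2)/2) dx. Term by term:
  ∫_0^2 -π*cos(π*x/2)/2 dx = 0;  ∫_0^2 -π*x*cos(π*x/2) dx = 8/π;  ∫_0^2 -π*x^2*cos(π*x/2)/2 dx = 8/π.
Sum: 0 + 8/π + 8/π = 16/π.
So LHS = 16/π.
∫_0^2 v(x) φ(x) dx = ∫_0^2 (-2*x*sin(π*x/2) + sin(π*x/2)) dx. Term by term:
  ∫_0^2 -2*x*sin(π*x/2) dx = -8/π;  ∫_0^2 sin(π*x/2) dx = 4/π.
Sum: -8/π + 4/π = -4/π.
So RHS = -∫_0^2 v(x) φ(x) dx = 4/π.
LHS − RHS = 12/π ≠ 0, so the identity fails.
(For a valid weak derivative the identity must hold for EVERY test function, in particular this one. The failure shows v is NOT the weak derivative of u.)
Correct weak derivative would be u'(x) = -2*x - 2.


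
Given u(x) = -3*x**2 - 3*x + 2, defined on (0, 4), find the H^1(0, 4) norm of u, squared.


||u||_{H^1}^2 = 19716/5

The H^1 norm (squared) on an interval (0, L) is
  ||u||_{H^1}^2 = ∫_0^L u(x)^2 dx + ∫_0^L u'(x)^2 dx.
Compute u'(x) = -6*x - 3.
Then u(x)^2 = 9*x**4 + 18*x**3 - 3*x**2 - 12*x + 4 and u'(x)^2 = 36*x**2 + 36*x + 9.
Integrate each monomial from 0 to 4 using ∫_0^4 c·x^n dx = c·4^(n+1)/(n+1):
  ∫_0^4 u(x)^2 dx = ∫_0^4 (9*x^4 + 18*x^3 - 3*x^2 - 12*x + 4) dx. Term by term:
    ∫_0^4 9*x^4 dx = 9216/5;  ∫_0^4 18*x^3 dx = 1152;  ∫_0^4 -3*x^2 dx = -64;
    ∫_0^4 -12*x dx = -96;  ∫_0^4 4 dx = 16.
  Sum: 9216/5 + 1152 − 64 − 96 + 16 = 14256/5.
  ∫_0^4 u'(x)^2 dx = ∫_0^4 (36*x^2 + 36*x + 9) dx. Term by term:
    ∫_0^4 36*x^2 dx = 768;  ∫_0^4 36*x dx = 288;  ∫_0^4 9 dx = 36.
  Sum: 768 + 288 + 36 = 1092.
Adding: ||u||_{H^1}^2 = 14256/5 + 1092 = 19716/5.


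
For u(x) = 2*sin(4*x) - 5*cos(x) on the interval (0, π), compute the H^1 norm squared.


||u||_{H^1(0,π)}^2 = -64/3 + 59*π

u'(x) = 5*sin(x) + 8*cos(4*x).
Expand u² and (u')² and integrate term by term on (0, π), using: for integers n ≥ 1, ∫_0^π sin²(nx) dx = ∫_0^π cos²(nx) dx = π/2; for n ≠ n', ∫_0^π sin(nx)sin(n'x) dx = ∫_0^π cos(nx)cos(n'x) dx = 0; and by product-to-sum, ∫_0^π sin(nx)cos(n'x) dx = ½∫_0^π [sin((n+n')x) + sin((n−n')x)] dx, which is 0 when n+n' is even and 2n/(n²−n'²) when n+n' is odd (it need not vanish on (0, π)).
  u² squared terms: (-5)²·∫cos(x)² dx = 25·π/2 = 25*π/2;  (2)²·∫sin(4x)² dx = 4·π/2 = 2*π.
  u² cross terms: 2·(-5)·(2)·∫cos(x)·sin(4x) dx = -20·(8/15) = -32/3.
  So ∫_0^π u² dx = 25*π/2 + 2*π − 32/3 = -32/3 + 29*π/2.
  (u')² squared terms: (5)²·∫sin(x)² dx = 25·π/2 = 25*π/2;  (8)²·∫cos(4x)² dx = 64·π/2 = 32*π.
  (u')² cross terms: 2·(5)·(8)·∫sin(x)·cos(4x) dx = 80·(-2/15) = -32/3.
  So ∫_0^π (u')² dx = 25*π/2 + 32*π − 32/3 = -32/3 + 89*π/2.
||u||_{H^1}^2 = (-32/3 + 29*π/2) + (-32/3 + 89*π/2) = -64/3 + 59*π.


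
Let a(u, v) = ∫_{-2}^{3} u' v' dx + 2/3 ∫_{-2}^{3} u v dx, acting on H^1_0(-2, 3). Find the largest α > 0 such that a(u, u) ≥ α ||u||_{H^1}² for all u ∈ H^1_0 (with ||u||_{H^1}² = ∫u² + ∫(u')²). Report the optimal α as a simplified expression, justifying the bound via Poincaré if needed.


α = (π^2 + 50/3)/(π^2 + 25)

Coercivity of a(·,·) on H^1_0(-2, 3) means a(u, u) ≥ α ||u||_{H^1}² for every u ∈ H^1_0.
The interval has length L = 5, and Poincaré/coercivity depend only on L. Here a(u, u) = ∫(u')² + (2/3)·∫u².
Here 0 < c = 2/3 < 1. The condition a(u,u) ≥ α||u||_{H^1}² reads (1−α)∫(u')² ≥ (α−c)∫u². Any admissible α is ≤ 1 (rapidly oscillating u have ∫u²/∫(u')² → 0), and α = 1 would force 0 ≥ (1−c)∫u², impossible since c < 1; so 1−α > 0. By the sharp Poincaré inequality on H^1_0 of an interval of length L, ∫(u')² ≥ (π/L)²∫u² with equality for the first sine mode sin(π(x−x₀)/L) (x₀ the left endpoint), so the inequality holds for all u iff (1−α)(π/L)² ≥ α − c, i.e. α ≤ ((π/L)² + c)/((π/L)² + 1) = (1 + c(L/π)²)/(1 + (L/π)²). With (π/L)² = π^2/25 and c = 2/3, the largest admissible constant is α = ((π/L)² + c)/((π/L)² + 1).
Simplifying, α = (π^2 + 50/3)/(π^2 + 25).


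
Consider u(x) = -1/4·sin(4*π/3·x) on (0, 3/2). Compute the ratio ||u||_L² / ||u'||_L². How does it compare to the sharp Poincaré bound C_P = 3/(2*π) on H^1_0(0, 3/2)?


||u||_L² / ||u'||_L² = 3/(4*π) < C_P = 3/(2*π).

u(x) = -1/4·sin(4*π/3·x), so u'(x) = -π*cos(4*π*x/3)/3.
Writing u(x) = A·sin(kπx/L) with A = -1/4 and k = 2, use ∫_0^L sin²(kπx/L) dx = L/2 and ∫_0^L cos²(kπx/L) dx = L/2.
u² = 1/16·sin²(4*π/3·x) and (u')² = π^2/9·cos²(4*π/3·x), and each of sin², cos² integrates to L/2 = 3/4 over (0, 3/2).
∫_0^3/2 u² dx = 3/64, so ||u||_L² = sqrt(3)/8.
∫_0^3/2 (u')² dx = π^2/12, so ||u'||_L² = sqrt(3)*π/6.
Ratio ||u||_L² / ||u'||_L² = 3/(4*π).
Sharp Poincaré constant on H^1_0(0, 3/2) is C_P = L/π = 3/(2*π), achieved by sin(2*π/3·x).
This is the k = 2 harmonic; the ratio L/(kπ) is strictly less than C_P = L/π, consistent with the sharp inequality ||u||_L² ≤ C_P ||u'||_L².


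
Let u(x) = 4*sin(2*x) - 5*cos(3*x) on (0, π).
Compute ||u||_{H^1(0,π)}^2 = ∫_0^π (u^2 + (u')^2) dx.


||u||_{H^1(0,π)}^2 = 320 + 165*π

u'(x) = 15*sin(3*x) + 8*cos(2*x).
Expand u² and (u')² and integrate term by term on (0, π), using: for integers n ≥ 1, ∫_0^π sin²(nx) dx = ∫_0^π cos²(nx) dx = π/2; for n ≠ n', ∫_0^π sin(nx)sin(n'x) dx = ∫_0^π cos(nx)cos(n'x) dx = 0; and by product-to-sum, ∫_0^π sin(nx)cos(n'x) dx = ½∫_0^π [sin((n+n')x) + sin((n−n')x)] dx, which is 0 when n+n' is even and 2n/(n²−n'²) when n+n' is odd (it need not vanish on (0, π)).
  u² squared terms: (-5)²·∫cos(3x)² dx = 25·π/2 = 25*π/2;  (4)²·∫sin(2x)² dx = 16·π/2 = 8*π.
  u² cross terms: 2·(-5)·(4)·∫cos(3x)·sin(2x) dx = -40·(-4/5) = 32.
  So ∫_0^π u² dx = 25*π/2 + 8*π + 32 = 32 + 41*π/2.
  (u')² squared terms: (8)²·∫cos(2x)² dx = 64·π/2 = 32*π;  (15)²·∫sin(3x)² dx = 225·π/2 = 225*π/2.
  (u')² cross terms: 2·(8)·(15)·∫cos(2x)·sin(3x) dx = 240·(6/5) = 288.
  So ∫_0^π (u')² dx = 32*π + 225*π/2 + 288 = 288 + 289*π/2.
||u||_{H^1}^2 = (32 + 41*π/2) + (288 + 289*π/2) = 320 + 165*π.


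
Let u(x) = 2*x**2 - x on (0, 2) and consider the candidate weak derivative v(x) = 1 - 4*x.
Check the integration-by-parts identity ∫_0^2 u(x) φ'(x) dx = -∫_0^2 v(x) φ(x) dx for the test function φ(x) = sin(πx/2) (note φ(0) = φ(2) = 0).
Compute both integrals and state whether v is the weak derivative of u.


LHS = -12/π, RHS = 12/π. No, v is not the weak derivative of u.

u(x) = 2*x**2 - x, classical derivative u'(x) = 4*x - 1.
φ(x) = sin(πx/2), so φ'(x) = π*cos(π*x/2)/2.
Note φ(0) = φ(2) = 0, so the boundary term u·φ vanishes.
LHS = ∫_0^2 u(x) φ'(x) dx = ∫_0^2 (π*x^2*cos(π*x/2) - π*x*cos(π*x/2)/2) dx. Term by term:
  ∫_0^2 π*x^2*cos(π*x/2) dx = -16/π;  ∫_0^2 -π*x*cos(π*x/2)/2 dx = 4/π.
Sum: -16/π + 4/π = -12/π.
So LHS = -12/π.
∫_0^2 v(x) φ(x) dx = ∫_0^2 (-4*x*sin(π*x/2) + sin(π*x/2)) dx. Term by term:
  ∫_0^2 -4*x*sin(π*x/2) dx = -16/π;  ∫_0^2 sin(π*x/2) dx = 4/π.
Sum: -16/π + 4/π = -12/π.
So RHS = -∫_0^2 v(x) φ(x) dx = 12/π.
LHS − RHS = -24/π ≠ 0, so the identity fails.
(For a valid weak derivative the identity must hold for EVERY test function, in particular this one. The failure shows v is NOT the weak derivative of u.)
Correct weak derivative would be u'(x) = 4*x - 1.


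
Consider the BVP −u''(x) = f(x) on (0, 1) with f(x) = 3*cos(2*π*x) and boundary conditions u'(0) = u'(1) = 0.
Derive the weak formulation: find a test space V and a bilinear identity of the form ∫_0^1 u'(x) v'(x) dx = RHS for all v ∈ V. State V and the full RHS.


V = H^1(0, 1) (no boundary constraint on v; u is determined up to an additive constant); weak form: ∫_0^1 u'v' dx = ∫_0^1 (3*cos(2*π*x)) v dx for all v ∈ V.

Multiply both sides by a test function v and integrate from 0 to 1:
  ∫_0^1 −u''(x) v(x) dx = ∫_0^1 f(x) v(x) dx.
Integrate the LHS by parts once:
  ∫_0^1 −u'' v dx = −[u'(x) v(x)]_0^1 + ∫_0^1 u'(x) v'(x) dx.
Thus ∫_0^1 u'(x) v'(x) dx = ∫_0^1 f(x) v(x) dx + [u'(x) v(x)]_0^1.
Choose V so that boundary terms are either known or forced to vanish.
u has homogeneous Neumann: u'(0) = u'(1) = 0. So [u' v]_0^1 = 0·v(1) − 0·v(0) = 0 for any v; take V = H^1(0, 1).
Weak formulation: find u (satisfying any essential BC) such that ∫_0^1 u'(x) v'(x) dx = ∫_0^1 f v dx for all v ∈ V (homogeneous Neumann, so boundary terms vanish).
Substituting f(x) = 3*cos(2*π*x), the right-hand side is ∫_0^1 (3*cos(2*π*x)) v dx.
Compatibility check (pure Neumann): taking v ≡ 1 ∈ V gives 0 = ∫_0^1 f dx + (0) − (0), i.e. ∫_0^1 f dx must equal u'(0) − u'(1) = 0. Indeed ∫_0^1 (3*cos(2*π*x)) dx = 0, so the data are compatible. The solution is then unique only up to an additive constant (fix it e.g. by requiring ∫_0^1 u dx = 0).


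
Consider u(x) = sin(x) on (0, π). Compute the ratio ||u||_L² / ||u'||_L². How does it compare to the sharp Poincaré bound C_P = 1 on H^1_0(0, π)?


||u||_L² / ||u'||_L² = 1 = C_P.

u(x) = sin(x), so u'(x) = cos(x).
Writing u(x) = A·sin(kπx/L) with A = 1 and k = 1, use ∫_0^L sin²(kπx/L) dx = L/2 and ∫_0^L cos²(kπx/L) dx = L/2.
u² = 1·sin²(x) and (u')² = 1·cos²(x), and each of sin², cos² integrates to L/2 = π/2 over (0, π).
∫_0^π u² dx = π/2, so ||u||_L² = sqrt(2)*sqrt(π)/2.
∫_0^π (u')² dx = π/2, so ||u'||_L² = sqrt(2)*sqrt(π)/2.
Ratio ||u||_L² / ||u'||_L² = 1.
Sharp Poincaré constant on H^1_0(0, π) is C_P = L/π = 1, achieved by sin(x).
This is the k = 1 eigenfunction (up to amplitude), so the ratio equals the sharp Poincaré constant exactly.


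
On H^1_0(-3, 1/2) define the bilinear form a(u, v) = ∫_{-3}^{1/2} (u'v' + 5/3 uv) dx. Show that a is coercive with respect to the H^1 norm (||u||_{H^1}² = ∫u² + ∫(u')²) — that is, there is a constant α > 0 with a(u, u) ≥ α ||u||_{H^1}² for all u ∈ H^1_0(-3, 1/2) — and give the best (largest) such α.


α = 1

Coercivity of a(·,·) on H^1_0(-3, 1/2) means a(u, u) ≥ α ||u||_{H^1}² for every u ∈ H^1_0.
The interval has length L = 7/2, and Poincaré/coercivity depend only on L. Here a(u, u) = ∫(u')² + (5/3)·∫u².
Here c = 5/3 ≥ 1, so a(u,u) = ∫(u')² + c∫u² ≥ ∫(u')² + ∫u² = ||u||_{H^1}², i.e. α = 1 works. No larger α is possible: a(u,u) ≥ α||u||_{H^1}² means (1−α)∫(u')² ≥ (α−c)∫u², and for the modes u_n = sin(nπ(x−x₀)/L) (x₀ the left endpoint) one has ∫u_n²/∫(u_n')² = (L/(nπ))² → 0, so a(u_n,u_n)/||u_n||_{H^1}² → 1. Hence the optimal constant is α = 1.
Therefore α = 1.


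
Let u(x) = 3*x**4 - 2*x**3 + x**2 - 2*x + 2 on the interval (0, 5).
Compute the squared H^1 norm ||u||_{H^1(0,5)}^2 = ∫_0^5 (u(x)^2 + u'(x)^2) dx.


||u||_{H^1}^2 = 16338665/6

The H^1 norm (squared) on an interval (0, L) is
  ||u||_{H^1}^2 = ∫_0^L u(x)^2 dx + ∫_0^L u'(x)^2 dx.
Compute u'(x) = 12*x**3 - 6*x**2 + 2*x - 2.
Then u(x)^2 = 9*x**8 - 12*x**7 + 10*x**6 - 16*x**5 + 21*x**4 - 12*x**3 + 8*x**2 - 8*x + 4 and u'(x)^2 = 144*x**6 - 144*x**5 + 84*x**4 - 72*x**3 + 28*x**2 - 8*x + 4.
Integrate each monomial from 0 to 5 using ∫_0^5 c·x^n dx = c·5^(n+1)/(n+1):
  ∫_0^5 u(x)^2 dx = ∫_0^5 (9*x^8 - 12*x^7 + 10*x^6 - 16*x^5 + 21*x^4 - 12*x^3 + 8*x^2 - 8*x + 4) dx. Term by term:
    ∫_0^5 9*x^8 dx = 1953125;  ∫_0^5 -12*x^7 dx = -1171875/2;  ∫_0^5 10*x^6 dx = 781250/7;
    ∫_0^5 -16*x^5 dx = -125000/3;  ∫_0^5 21*x^4 dx = 13125;  ∫_0^5 -12*x^3 dx = -1875;
    ∫_0^5 8*x^2 dx = 1000/3;  ∫_0^5 -8*x dx = -100;  ∫_0^5 4 dx = 20.
  Sum: 1953125 − 1171875/2 + 781250/7 − 125000/3 + 13125 − 1875 + 1000/3 − 100 + 20 = 60842515/42.
  ∫_0^5 u'(x)^2 dx = ∫_0^5 (144*x^6 - 144*x^5 + 84*x^4 - 72*x^3 + 28*x^2 - 8*x + 4) dx. Term by term:
    ∫_0^5 144*x^6 dx = 11250000/7;  ∫_0^5 -144*x^5 dx = -375000;  ∫_0^5 84*x^4 dx = 52500;
    ∫_0^5 -72*x^3 dx = -11250;  ∫_0^5 28*x^2 dx = 3500/3;  ∫_0^5 -8*x dx = -100;
    ∫_0^5 4 dx = 20.
  Sum: 11250000/7 − 375000 + 52500 − 11250 + 3500/3 − 100 + 20 = 26764070/21.
Adding: ||u||_{H^1}^2 = 60842515/42 + 26764070/21 = 16338665/6.


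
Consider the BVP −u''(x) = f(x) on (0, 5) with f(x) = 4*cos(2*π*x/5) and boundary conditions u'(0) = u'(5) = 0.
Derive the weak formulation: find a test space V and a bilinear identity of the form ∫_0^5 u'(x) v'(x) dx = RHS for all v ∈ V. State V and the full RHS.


V = H^1(0, 5) (no boundary constraint on v; u is determined up to an additive constant); weak form: ∫_0^5 u'v' dx = ∫_0^5 (4*cos(2*π*x/5)) v dx for all v ∈ V.

Multiply both sides by a test function v and integrate from 0 to 5:
  ∫_0^5 −u''(x) v(x) dx = ∫_0^5 f(x) v(x) dx.
Integrate the LHS by parts once:
  ∫_0^5 −u'' v dx = −[u'(x) v(x)]_0^5 + ∫_0^5 u'(x) v'(x) dx.
Thus ∫_0^5 u'(x) v'(x) dx = ∫_0^5 f(x) v(x) dx + [u'(x) v(x)]_0^5.
Choose V so that boundary terms are either known or forced to vanish.
u has homogeneous Neumann: u'(0) = u'(5) = 0. So [u' v]_0^5 = 0·v(5) − 0·v(0) = 0 for any v; take V = H^1(0, 5).
Weak formulation: find u (satisfying any essential BC) such that ∫_0^5 u'(x) v'(x) dx = ∫_0^5 f v dx for all v ∈ V (homogeneous Neumann, so boundary terms vanish).
Substituting f(x) = 4*cos(2*π*x/5), the right-hand side is ∫_0^5 (4*cos(2*π*x/5)) v dx.
Compatibility check (pure Neumann): taking v ≡ 1 ∈ V gives 0 = ∫_0^5 f dx + (0) − (0), i.e. ∫_0^5 f dx must equal u'(0) − u'(5) = 0. Indeed ∫_0^5 (4*cos(2*π*x/5)) dx = 0, so the data are compatible. The solution is then unique only up to an additive constant (fix it e.g. by requiring ∫_0^5 u dx = 0).


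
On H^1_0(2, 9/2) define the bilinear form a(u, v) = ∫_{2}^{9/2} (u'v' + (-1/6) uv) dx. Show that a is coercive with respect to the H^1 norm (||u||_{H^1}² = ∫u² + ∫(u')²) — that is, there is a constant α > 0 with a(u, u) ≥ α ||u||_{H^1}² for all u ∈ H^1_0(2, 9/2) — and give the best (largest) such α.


α = (-25 + 24*π^2)/(6*(25 + 4*π^2))

Coercivity of a(·,·) on H^1_0(2, 9/2) means a(u, u) ≥ α ||u||_{H^1}² for every u ∈ H^1_0.
The interval has length L = 5/2, and Poincaré/coercivity depend only on L. Here a(u, u) = ∫(u')² + (-1/6)·∫u².
Here c = -1/6 < 0 with |c| < (π/L)² = 4*π^2/25, so coercivity still holds. The condition a(u,u) ≥ α||u||_{H^1}² reads (1−α)∫(u')² ≥ (α−c)∫u². Any admissible α is ≤ 1 (rapidly oscillating u have ∫u²/∫(u')² → 0), and α = 1 would force 0 ≥ (1−c)∫u², impossible since c < 1; so 1−α > 0. By the sharp Poincaré inequality on H^1_0 of an interval of length L, ∫(u')² ≥ (π/L)²∫u² with equality for the first sine mode sin(π(x−x₀)/L) (x₀ the left endpoint), so the inequality holds for all u iff (1−α)(π/L)² ≥ α − c, i.e. α ≤ ((π/L)² + c)/((π/L)² + 1) = (1 + c(L/π)²)/(1 + (L/π)²). (Direct route, valid since c ≤ 0: Poincaré gives c∫u² ≥ c(L/π)²∫(u')², so a(u,u) ≥ (1 + c(L/π)²)∫(u')², while ||u||_{H^1}² ≤ (1 + (L/π)²)∫(u')²; dividing yields the same α.) With (π/L)² = 4*π^2/25 and c = -1/6, the largest admissible constant is α = ((π/L)² + c)/((π/L)² + 1).
Simplifying, α = (-25 + 24*π^2)/(6*(25 + 4*π^2)).


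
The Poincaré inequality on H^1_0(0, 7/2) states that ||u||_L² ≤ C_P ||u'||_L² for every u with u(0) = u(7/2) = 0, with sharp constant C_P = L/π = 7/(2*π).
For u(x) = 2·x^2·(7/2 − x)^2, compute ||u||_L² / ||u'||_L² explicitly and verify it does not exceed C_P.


||u||_L² / ||u'||_L² = 7*sqrt(3)/12 < C_P = 7/(2*π).

u(x) = 2·x^2·(7/2 − x)^2, so u'(x) = x*(2*x - 7)*(4*x - 7).
u(x) = 2·x^2·(7/2 − x)^2 vanishes at x = 0 and x = 7/2, so u ∈ H^1_0(0, 7/2). Differentiate via the product rule and integrate the resulting polynomials term by term.
  ∫_0^7/2 u² dx = ∫_0^7/2 (4*x^8 - 56*x^7 + 294*x^6 - 686*x^5 + 2401*x^4/4) dx. Term by term:
    ∫_0^7/2 4*x^8 dx = 40353607/1152;  ∫_0^7/2 -56*x^7 dx = -40353607/256;  ∫_0^7/2 294*x^6 dx = 17294403/64;
    ∫_0^7/2 -686*x^5 dx = -40353607/192;  ∫_0^7/2 2401*x^4/4 dx = 40353607/640.
  Sum: 40353607/1152 − 40353607/256 + 17294403/64 − 40353607/192 + 40353607/640 = 5764801/11520.
  ∫_0^7/2 (u')² dx = ∫_0^7/2 (64*x^6 - 672*x^5 + 2548*x^4 - 4116*x^3 + 2401*x^2) dx. Term by term:
    ∫_0^7/2 64*x^6 dx = 117649/2;  ∫_0^7/2 -672*x^5 dx = -823543/4;  ∫_0^7/2 2548*x^4 dx = 10706059/40;
    ∫_0^7/2 -4116*x^3 dx = -2470629/16;  ∫_0^7/2 2401*x^2 dx = 823543/24.
  Sum: 117649/2 − 823543/4 + 10706059/40 − 2470629/16 + 823543/24 = 117649/240.
∫_0^7/2 u² dx = 5764801/11520, so ||u||_L² = 2401*sqrt(5)/240.
∫_0^7/2 (u')² dx = 117649/240, so ||u'||_L² = 343*sqrt(15)/60.
Ratio ||u||_L² / ||u'||_L² = 7*sqrt(3)/12.
Sharp Poincaré constant on H^1_0(0, 7/2) is C_P = L/π = 7/(2*π), achieved by sin(2*π/7·x).
A polynomial bump cannot attain the sharp Poincaré constant (only the first sine eigenfunction does), so the ratio is strictly less than C_P, consistent with ||u||_L² ≤ C_P ||u'||_L².


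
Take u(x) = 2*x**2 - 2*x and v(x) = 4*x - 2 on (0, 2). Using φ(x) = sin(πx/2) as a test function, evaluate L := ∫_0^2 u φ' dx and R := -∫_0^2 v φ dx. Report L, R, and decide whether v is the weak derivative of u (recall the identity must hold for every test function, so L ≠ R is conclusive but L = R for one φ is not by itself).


LHS = -8/π, RHS = -8/π. Yes, v = u' weakly.

u(x) = 2*x**2 - 2*x, classical derivative u'(x) = 4*x - 2.
φ(x) = sin(πx/2), so φ'(x) = π*cos(π*x/2)/2.
Note φ(0) = φ(2) = 0, so the boundary term u·φ vanishes.
LHS = ∫_0^2 u(x) φ'(x) dx = ∫_0^2 (π*x^2*cos(π*x/2) - π*x*cos(π*x/2)) dx. Term by term:
  ∫_0^2 π*x^2*cos(π*x/2) dx = -16/π;  ∫_0^2 -π*x*cos(π*x/2) dx = 8/π.
Sum: -16/π + 8/π = -8/π.
So LHS = -8/π.
∫_0^2 v(x) φ(x) dx = ∫_0^2 (4*x*sin(π*x/2) - 2*sin(π*x/2)) dx. Term by term:
  ∫_0^2 -2*sin(π*x/2) dx = -8/π;  ∫_0^2 4*x*sin(π*x/2) dx = 16/π.
Sum: -8/π + 16/π = 8/π.
So RHS = -∫_0^2 v(x) φ(x) dx = -8/π.
LHS = RHS, so the identity holds for this test φ.
Moreover u is smooth here and v(x) = u'(x) = 4*x - 2 pointwise, so the identity holds for every test function. Hence v is the weak derivative of u.


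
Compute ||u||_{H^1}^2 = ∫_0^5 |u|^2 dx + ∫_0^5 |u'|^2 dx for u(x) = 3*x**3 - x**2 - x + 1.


||u||_{H^1}^2 = 891495/7

The H^1 norm (squared) on an interval (0, L) is
  ||u||_{H^1}^2 = ∫_0^L u(x)^2 dx + ∫_0^L u'(x)^2 dx.
Compute u'(x) = 9*x**2 - 2*x - 1.
Then u(x)^2 = 9*x**6 - 6*x**5 - 5*x**4 + 8*x**3 - x**2 - 2*x + 1 and u'(x)^2 = 81*x**4 - 36*x**3 - 14*x**2 + 4*x + 1.
Integrate each monomial from 0 to 5 using ∫_0^5 c·x^n dx = c·5^(n+1)/(n+1):
  ∫_0^5 u(x)^2 dx = ∫_0^5 (9*x^6 - 6*x^5 - 5*x^4 + 8*x^3 - x^2 - 2*x + 1) dx. Term by term:
    ∫_0^5 9*x^6 dx = 703125/7;  ∫_0^5 -6*x^5 dx = -15625;  ∫_0^5 -5*x^4 dx = -3125;
    ∫_0^5 8*x^3 dx = 1250;  ∫_0^5 -x^2 dx = -125/3;  ∫_0^5 -2*x dx = -25;
    ∫_0^5 1 dx = 5.
  Sum: 703125/7 − 15625 − 3125 + 1250 − 125/3 − 25 + 5 = 1740580/21.
  ∫_0^5 u'(x)^2 dx = ∫_0^5 (81*x^4 - 36*x^3 - 14*x^2 + 4*x + 1) dx. Term by term:
    ∫_0^5 81*x^4 dx = 50625;  ∫_0^5 -36*x^3 dx = -5625;  ∫_0^5 -14*x^2 dx = -1750/3;
    ∫_0^5 4*x dx = 50;  ∫_0^5 1 dx = 5.
  Sum: 50625 − 5625 − 1750/3 + 50 + 5 = 133415/3.
Adding: ||u||_{H^1}^2 = 1740580/21 + 133415/3 = 891495/7.


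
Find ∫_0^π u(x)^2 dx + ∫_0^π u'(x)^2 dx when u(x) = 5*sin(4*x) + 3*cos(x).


||u||_{H^1(0,π)}^2 = 32 + 443*π/2

u'(x) = -3*sin(x) + 20*cos(4*x).
Expand u² and (u')² and integrate term by term on (0, π), using: for integers n ≥ 1, ∫_0^π sin²(nx) dx = ∫_0^π cos²(nx) dx = π/2; for n ≠ n', ∫_0^π sin(nx)sin(n'x) dx = ∫_0^π cos(nx)cos(n'x) dx = 0; and by product-to-sum, ∫_0^π sin(nx)cos(n'x) dx = ½∫_0^π [sin((n+n')x) + sin((n−n')x)] dx, which is 0 when n+n' is even and 2n/(n²−n'²) when n+n' is odd (it need not vanish on (0, π)).
  u² squared terms: (3)²·∫cos(x)² dx = 9·π/2 = 9*π/2;  (5)²·∫sin(4x)² dx = 25·π/2 = 25*π/2.
  u² cross terms: 2·(3)·(5)·∫cos(x)·sin(4x) dx = 30·(8/15) = 16.
  So ∫_0^π u² dx = 9*π/2 + 25*π/2 + 16 = 16 + 17*π.
  (u')² squared terms: (-3)²·∫sin(x)² dx = 9·π/2 = 9*π/2;  (20)²·∫cos(4x)² dx = 400·π/2 = 200*π.
  (u')² cross terms: 2·(-3)·(20)·∫sin(x)·cos(4x) dx = -120·(-2/15) = 16.
  So ∫_0^π (u')² dx = 9*π/2 + 200*π + 16 = 16 + 409*π/2.
||u||_{H^1}^2 = (16 + 17*π) + (16 + 409*π/2) = 32 + 443*π/2.


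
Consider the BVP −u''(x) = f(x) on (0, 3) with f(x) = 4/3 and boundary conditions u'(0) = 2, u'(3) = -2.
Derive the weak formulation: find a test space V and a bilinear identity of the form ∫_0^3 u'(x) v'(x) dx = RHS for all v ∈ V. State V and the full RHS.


V = H^1(0, 3) (v unrestricted at boundary; u is determined up to an additive constant); weak form: ∫_0^3 u'v' dx = ∫_0^3 (4/3) v dx − 2·v(3) − 2·v(0) for all v ∈ V.

Multiply both sides by a test function v and integrate from 0 to 3:
  ∫_0^3 −u''(x) v(x) dx = ∫_0^3 f(x) v(x) dx.
Integrate the LHS by parts once:
  ∫_0^3 −u'' v dx = −[u'(x) v(x)]_0^3 + ∫_0^3 u'(x) v'(x) dx.
Thus ∫_0^3 u'(x) v'(x) dx = ∫_0^3 f(x) v(x) dx + [u'(x) v(x)]_0^3.
Choose V so that boundary terms are either known or forced to vanish.
u has inhomogeneous Neumann u'(0) = 2, u'(3) = -2. [u' v]_0^3 = (-2)·v(3) − (2)·v(0) = − 2·v(3) − 2·v(0). Take V = H^1(0, 3); boundary term becomes part of RHS.
Weak formulation: find u (satisfying any essential BC) such that ∫_0^3 u'(x) v'(x) dx = ∫_0^3 f v dx − 2·v(3) − 2·v(0) for all v ∈ V (Neumann data are natural BCs: they enter the RHS as boundary terms).
Substituting f(x) = 4/3, the right-hand side is ∫_0^3 (4/3) v dx − 2·v(3) − 2·v(0).
Compatibility check (pure Neumann): taking v ≡ 1 ∈ V gives 0 = ∫_0^3 f dx + (-2) − (2), i.e. ∫_0^3 f dx must equal u'(0) − u'(3) = 4. Indeed ∫_0^3 (4/3) dx = 4, so the data are compatible. The solution is then unique only up to an additive constant (fix it e.g. by requiring ∫_0^3 u dx = 0).


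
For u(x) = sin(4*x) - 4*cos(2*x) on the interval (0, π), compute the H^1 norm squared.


||u||_{H^1(0,π)}^2 = 97*π/2

u'(x) = 8*sin(2*x) + 4*cos(4*x).
Expand u² and (u')² and integrate term by term on (0, π), using: for integers n ≥ 1, ∫_0^π sin²(nx) dx = ∫_0^π cos²(nx) dx = π/2; for n ≠ n', ∫_0^π sin(nx)sin(n'x) dx = ∫_0^π cos(nx)cos(n'x) dx = 0; and by product-to-sum, ∫_0^π sin(nx)cos(n'x) dx = ½∫_0^π [sin((n+n')x) + sin((n−n')x)] dx, which is 0 when n+n' is even and 2n/(n²−n'²) when n+n' is odd (it need not vanish on (0, π)).
  u² squared terms: (-4)²·∫cos(2x)² dx = 16·π/2 = 8*π;  (1)²·∫sin(4x)² dx = 1·π/2 = π/2.
  u² cross terms: 2·(-4)·(1)·∫cos(2x)·sin(4x) dx = -8·(0) = 0.
  So ∫_0^π u² dx = 8*π + π/2 + 0 = 17*π/2.
  (u')² squared terms: (4)²·∫cos(4x)² dx = 16·π/2 = 8*π;  (8)²·∫sin(2x)² dx = 64·π/2 = 32*π.
  (u')² cross terms: 2·(4)·(8)·∫cos(4x)·sin(2x) dx = 64·(0) = 0.
  So ∫_0^π (u')² dx = 8*π + 32*π + 0 = 40*π.
||u||_{H^1}^2 = (17*π/2) + (40*π) = 97*π/2.


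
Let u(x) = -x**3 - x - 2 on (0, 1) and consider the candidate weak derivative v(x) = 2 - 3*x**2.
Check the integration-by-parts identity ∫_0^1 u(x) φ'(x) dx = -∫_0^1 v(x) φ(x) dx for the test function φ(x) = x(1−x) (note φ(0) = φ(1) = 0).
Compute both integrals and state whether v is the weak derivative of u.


LHS = 19/60, RHS = -11/60. No, v is not the weak derivative of u.

u(x) = -x**3 - x - 2, classical derivative u'(x) = -3*x**2 - 1.
φ(x) = x(1−x), so φ'(x) = 1 - 2*x.
Note φ(0) = φ(1) = 0, so the boundary term u·φ vanishes.
LHS = ∫_0^1 u(x) φ'(x) dx = ∫_0^1 (2*x^4 - x^3 + 2*x^2 + 3*x - 2) dx. Term by term:
  ∫_0^1 2*x^4 dx = 2/5;  ∫_0^1 -x^3 dx = -1/4;  ∫_0^1 2*x^2 dx = 2/3;
  ∫_0^1 3*x dx = 3/2;  ∫_0^1 -2 dx = -2.
Sum: 2/5 − 1/4 + 2/3 + 3/2 − 2 = 19/60.
So LHS = 19/60.
∫_0^1 v(x) φ(x) dx = ∫_0^1 (3*x^4 - 3*x^3 - 2*x^2 + 2*x) dx. Term by term:
  ∫_0^1 3*x^4 dx = 3/5;  ∫_0^1 -3*x^3 dx = -3/4;  ∫_0^1 -2*x^2 dx = -2/3;
  ∫_0^1 2*x dx = 1.
Sum: 3/5 − 3/4 − 2/3 + 1 = 11/60.
So RHS = -∫_0^1 v(x) φ(x) dx = -11/60.
LHS − RHS = 1/2 ≠ 0, so the identity fails.
(For a valid weak derivative the identity must hold for EVERY test function, in particular this one. The failure shows v is NOT the weak derivative of u.)
Correct weak derivative would be u'(x) = -3*x**2 - 1.


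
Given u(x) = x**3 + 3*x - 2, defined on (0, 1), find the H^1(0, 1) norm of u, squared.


||u||_{H^1}^2 = 127/7

The H^1 norm (squared) on an interval (0, L) is
  ||u||_{H^1}^2 = ∫_0^L u(x)^2 dx + ∫_0^L u'(x)^2 dx.
Compute u'(x) = 3*x**2 + 3.
Then u(x)^2 = x**6 + 6*x**4 - 4*x**3 + 9*x**2 - 12*x + 4 and u'(x)^2 = 9*x**4 + 18*x**2 + 9.
Integrate each monomial from 0 to 1 using ∫_0^1 c·x^n dx = c·1^(n+1)/(n+1):
  ∫_0^1 u(x)^2 dx = ∫_0^1 (x^6 + 6*x^4 - 4*x^3 + 9*x^2 - 12*x + 4) dx. Term by term:
    ∫_0^1 x^6 dx = 1/7;  ∫_0^1 6*x^4 dx = 6/5;  ∫_0^1 -4*x^3 dx = -1;
    ∫_0^1 9*x^2 dx = 3;  ∫_0^1 -12*x dx = -6;  ∫_0^1 4 dx = 4.
  Sum: 1/7 + 6/5 − 1 + 3 − 6 + 4 = 47/35.
  ∫_0^1 u'(x)^2 dx = ∫_0^1 (9*x^4 + 18*x^2 + 9) dx. Term by term:
    ∫_0^1 9*x^4 dx = 9/5;  ∫_0^1 18*x^2 dx = 6;  ∫_0^1 9 dx = 9.
  Sum: 9/5 + 6 + 9 = 84/5.
Adding: ||u||_{H^1}^2 = 47/35 + 84/5 = 127/7.


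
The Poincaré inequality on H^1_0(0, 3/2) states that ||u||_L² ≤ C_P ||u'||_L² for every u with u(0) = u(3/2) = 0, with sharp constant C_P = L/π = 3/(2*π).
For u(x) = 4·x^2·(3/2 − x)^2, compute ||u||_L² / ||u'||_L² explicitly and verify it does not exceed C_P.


||u||_L² / ||u'||_L² = sqrt(3)/4 < C_P = 3/(2*π).

u(x) = 4·x^2·(3/2 − x)^2, so u'(x) = 2*x*(2*x - 3)*(4*x - 3).
u(x) = 4·x^2·(3/2 − x)^2 vanishes at x = 0 and x = 3/2, so u ∈ H^1_0(0, 3/2). Differentiate via the product rule and integrate the resulting polynomials term by term.
  ∫_0^3/2 u² dx = ∫_0^3/2 (16*x^8 - 96*x^7 + 216*x^6 - 216*x^5 + 81*x^4) dx. Term by term:
    ∫_0^3/2 16*x^8 dx = 2187/32;  ∫_0^3/2 -96*x^7 dx = -19683/64;  ∫_0^3/2 216*x^6 dx = 59049/112;
    ∫_0^3/2 -216*x^5 dx = -6561/16;  ∫_0^3/2 81*x^4 dx = 19683/160.
  Sum: 2187/32 − 19683/64 + 59049/112 − 6561/16 + 19683/160 = 2187/2240.
  ∫_0^3/2 (u')² dx = ∫_0^3/2 (256*x^6 - 1152*x^5 + 1872*x^4 - 1296*x^3 + 324*x^2) dx. Term by term:
    ∫_0^3/2 256*x^6 dx = 4374/7;  ∫_0^3/2 -1152*x^5 dx = -2187;  ∫_0^3/2 1872*x^4 dx = 28431/10;
    ∫_0^3/2 -1296*x^3 dx = -6561/4;  ∫_0^3/2 324*x^2 dx = 729/2.
  Sum: 4374/7 − 2187 + 28431/10 − 6561/4 + 729/2 = 729/140.
∫_0^3/2 u² dx = 2187/2240, so ||u||_L² = 27*sqrt(105)/280.
∫_0^3/2 (u')² dx = 729/140, so ||u'||_L² = 27*sqrt(35)/70.
Ratio ||u||_L² / ||u'||_L² = sqrt(3)/4.
Sharp Poincaré constant on H^1_0(0, 3/2) is C_P = L/π = 3/(2*π), achieved by sin(2*π/3·x).
A polynomial bump cannot attain the sharp Poincaré constant (only the first sine eigenfunction does), so the ratio is strictly less than C_P, consistent with ||u||_L² ≤ C_P ||u'||_L².


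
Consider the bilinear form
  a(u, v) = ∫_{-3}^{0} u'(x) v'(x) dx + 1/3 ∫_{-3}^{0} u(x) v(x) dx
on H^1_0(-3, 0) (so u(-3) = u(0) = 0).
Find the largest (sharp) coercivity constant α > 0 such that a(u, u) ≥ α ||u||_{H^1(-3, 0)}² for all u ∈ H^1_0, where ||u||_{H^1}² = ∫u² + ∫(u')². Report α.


α = (3 + π^2)/(9 + π^2)

Coercivity of a(·,·) on H^1_0(-3, 0) means a(u, u) ≥ α ||u||_{H^1}² for every u ∈ H^1_0.
The interval has length L = 3, and Poincaré/coercivity depend only on L. Here a(u, u) = ∫(u')² + (1/3)·∫u².
Here 0 < c = 1/3 < 1. The condition a(u,u) ≥ α||u||_{H^1}² reads (1−α)∫(u')² ≥ (α−c)∫u². Any admissible α is ≤ 1 (rapidly oscillating u have ∫u²/∫(u')² → 0), and α = 1 would force 0 ≥ (1−c)∫u², impossible since c < 1; so 1−α > 0. By the sharp Poincaré inequality on H^1_0 of an interval of length L, ∫(u')² ≥ (π/L)²∫u² with equality for the first sine mode sin(π(x−x₀)/L) (x₀ the left endpoint), so the inequality holds for all u iff (1−α)(π/L)² ≥ α − c, i.e. α ≤ ((π/L)² + c)/((π/L)² + 1) = (1 + c(L/π)²)/(1 + (L/π)²). With (π/L)² = π^2/9 and c = 1/3, the largest admissible constant is α = ((π/L)² + c)/((π/L)² + 1).
Simplifying, α = (3 + π^2)/(9 + π^2).


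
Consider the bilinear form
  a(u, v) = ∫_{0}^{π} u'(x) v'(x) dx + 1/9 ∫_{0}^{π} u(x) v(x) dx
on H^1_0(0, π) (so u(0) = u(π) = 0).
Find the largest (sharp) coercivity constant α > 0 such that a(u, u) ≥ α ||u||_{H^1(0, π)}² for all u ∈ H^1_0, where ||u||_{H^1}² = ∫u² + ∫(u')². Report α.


α = 5/9

Coercivity of a(·,·) on H^1_0(0, π) means a(u, u) ≥ α ||u||_{H^1}² for every u ∈ H^1_0.
The interval has length L = π, and Poincaré/coercivity depend only on L. Here a(u, u) = ∫(u')² + (1/9)·∫u².
Here 0 < c = 1/9 < 1. The condition a(u,u) ≥ α||u||_{H^1}² reads (1−α)∫(u')² ≥ (α−c)∫u². Any admissible α is ≤ 1 (rapidly oscillating u have ∫u²/∫(u')² → 0), and α = 1 would force 0 ≥ (1−c)∫u², impossible since c < 1; so 1−α > 0. By the sharp Poincaré inequality on H^1_0 of an interval of length L, ∫(u')² ≥ (π/L)²∫u² with equality for the first sine mode sin(π(x−x₀)/L) (x₀ the left endpoint), so the inequality holds for all u iff (1−α)(π/L)² ≥ α − c, i.e. α ≤ ((π/L)² + c)/((π/L)² + 1) = (1 + c(L/π)²)/(1 + (L/π)²). With (π/L)² = 1 and c = 1/9, the largest admissible constant is α = ((π/L)² + c)/((π/L)² + 1).
Simplifying, α = 5/9.


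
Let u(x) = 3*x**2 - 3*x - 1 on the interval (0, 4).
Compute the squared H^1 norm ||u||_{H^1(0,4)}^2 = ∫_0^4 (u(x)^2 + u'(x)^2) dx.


||u||_{H^1}^2 = 6616/5

The H^1 norm (squared) on an interval (0, L) is
  ||u||_{H^1}^2 = ∫_0^L u(x)^2 dx + ∫_0^L u'(x)^2 dx.
Compute u'(x) = 6*x - 3.
Then u(x)^2 = 9*x**4 - 18*x**3 + 3*x**2 + 6*x + 1 and u'(x)^2 = 36*x**2 - 36*x + 9.
Integrate each monomial from 0 to 4 using ∫_0^4 c·x^n dx = c·4^(n+1)/(n+1):
  ∫_0^4 u(x)^2 dx = ∫_0^4 (9*x^4 - 18*x^3 + 3*x^2 + 6*x + 1) dx. Term by term:
    ∫_0^4 9*x^4 dx = 9216/5;  ∫_0^4 -18*x^3 dx = -1152;  ∫_0^4 3*x^2 dx = 64;
    ∫_0^4 6*x dx = 48;  ∫_0^4 1 dx = 4.
  Sum: 9216/5 − 1152 + 64 + 48 + 4 = 4036/5.
  ∫_0^4 u'(x)^2 dx = ∫_0^4 (36*x^2 - 36*x + 9) dx. Term by term:
    ∫_0^4 36*x^2 dx = 768;  ∫_0^4 -36*x dx = -288;  ∫_0^4 9 dx = 36.
  Sum: 768 − 288 + 36 = 516.
Adding: ||u||_{H^1}^2 = 4036/5 + 516 = 6616/5.


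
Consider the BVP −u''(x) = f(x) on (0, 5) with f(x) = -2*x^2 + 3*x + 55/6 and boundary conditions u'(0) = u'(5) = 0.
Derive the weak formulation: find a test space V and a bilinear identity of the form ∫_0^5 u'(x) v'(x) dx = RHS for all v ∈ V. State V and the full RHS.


V = H^1(0, 5) (no boundary constraint on v; u is determined up to an additive constant); weak form: ∫_0^5 u'v' dx = ∫_0^5 (-2*x^2 + 3*x + 55/6) v dx for all v ∈ V.

Multiply both sides by a test function v and integrate from 0 to 5:
  ∫_0^5 −u''(x) v(x) dx = ∫_0^5 f(x) v(x) dx.
Integrate the LHS by parts once:
  ∫_0^5 −u'' v dx = −[u'(x) v(x)]_0^5 + ∫_0^5 u'(x) v'(x) dx.
Thus ∫_0^5 u'(x) v'(x) dx = ∫_0^5 f(x) v(x) dx + [u'(x) v(x)]_0^5.
Choose V so that boundary terms are either known or forced to vanish.
u has homogeneous Neumann: u'(0) = u'(5) = 0. So [u' v]_0^5 = 0·v(5) − 0·v(0) = 0 for any v; take V = H^1(0, 5).
Weak formulation: find u (satisfying any essential BC) such that ∫_0^5 u'(x) v'(x) dx = ∫_0^5 f v dx for all v ∈ V (homogeneous Neumann, so boundary terms vanish).
Substituting f(x) = -2*x^2 + 3*x + 55/6, the right-hand side is ∫_0^5 (-2*x^2 + 3*x + 55/6) v dx.
Compatibility check (pure Neumann): taking v ≡ 1 ∈ V gives 0 = ∫_0^5 f dx + (0) − (0), i.e. ∫_0^5 f dx must equal u'(0) − u'(5) = 0. Indeed ∫_0^5 (-2*x^2 + 3*x + 55/6) dx = 0, so the data are compatible. The solution is then unique only up to an additive constant (fix it e.g. by requiring ∫_0^5 u dx = 0).


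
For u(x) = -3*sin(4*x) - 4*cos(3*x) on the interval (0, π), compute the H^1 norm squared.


||u||_{H^1(0,π)}^2 = 1920/7 + 313*π/2

u'(x) = 12*sin(3*x) - 12*cos(4*x).
Expand u² and (u')² and integrate term by term on (0, π), using: for integers n ≥ 1, ∫_0^π sin²(nx) dx = ∫_0^π cos²(nx) dx = π/2; for n ≠ n', ∫_0^π sin(nx)sin(n'x) dx = ∫_0^π cos(nx)cos(n'x) dx = 0; and by product-to-sum, ∫_0^π sin(nx)cos(n'x) dx = ½∫_0^π [sin((n+n')x) + sin((n−n')x)] dx, which is 0 when n+n' is even and 2n/(n²−n'²) when n+n' is odd (it need not vanish on (0, π)).
  u² squared terms: (-4)²·∫cos(3x)² dx = 16·π/2 = 8*π;  (-3)²·∫sin(4x)² dx = 9·π/2 = 9*π/2.
  u² cross terms: 2·(-4)·(-3)·∫cos(3x)·sin(4x) dx = 24·(8/7) = 192/7.
  So ∫_0^π u² dx = 8*π + 9*π/2 + 192/7 = 192/7 + 25*π/2.
  (u')² squared terms: (-12)²·∫cos(4x)² dx = 144·π/2 = 72*π;  (12)²·∫sin(3x)² dx = 144·π/2 = 72*π.
  (u')² cross terms: 2·(-12)·(12)·∫cos(4x)·sin(3x) dx = -288·(-6/7) = 1728/7.
  So ∫_0^π (u')² dx = 72*π + 72*π + 1728/7 = 1728/7 + 144*π.
||u||_{H^1}^2 = (192/7 + 25*π/2) + (1728/7 + 144*π) = 1920/7 + 313*π/2.


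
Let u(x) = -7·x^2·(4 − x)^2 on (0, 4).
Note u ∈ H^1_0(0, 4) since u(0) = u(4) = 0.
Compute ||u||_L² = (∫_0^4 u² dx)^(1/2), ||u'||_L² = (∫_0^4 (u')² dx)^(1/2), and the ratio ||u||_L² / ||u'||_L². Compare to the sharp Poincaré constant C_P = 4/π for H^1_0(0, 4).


||u||_L² / ||u'||_L² = 2*sqrt(3)/3 < C_P = 4/π.

u(x) = -7·x^2·(4 − x)^2, so u'(x) = 28*x*(-x^2 + 6*x - 8).
u(x) = -7·x^2·(4 − x)^2 vanishes at x = 0 and x = 4, so u ∈ H^1_0(0, 4). Differentiate via the product rule and integrate the resulting polynomials term by term.
  ∫_0^4 u² dx = ∫_0^4 (49*x^8 - 784*x^7 + 4704*x^6 - 12544*x^5 + 12544*x^4) dx. Term by term:
    ∫_0^4 49*x^8 dx = 12845056/9;  ∫_0^4 -784*x^7 dx = -6422528;  ∫_0^4 4704*x^6 dx = 11010048;
    ∫_0^4 -12544*x^5 dx = -25690112/3;  ∫_0^4 12544*x^4 dx = 12845056/5.
  Sum: 12845056/9 − 6422528 + 11010048 − 25690112/3 + 12845056/5 = 917504/45.
  ∫_0^4 (u')² dx = ∫_0^4 (784*x^6 - 9408*x^5 + 40768*x^4 - 75264*x^3 + 50176*x^2) dx. Term by term:
    ∫_0^4 784*x^6 dx = 1835008;  ∫_0^4 -9408*x^5 dx = -6422528;  ∫_0^4 40768*x^4 dx = 41746432/5;
    ∫_0^4 -75264*x^3 dx = -4816896;  ∫_0^4 50176*x^2 dx = 3211264/3.
  Sum: 1835008 − 6422528 + 41746432/5 − 4816896 + 3211264/3 = 229376/15.
∫_0^4 u² dx = 917504/45, so ||u||_L² = 256*sqrt(70)/15.
∫_0^4 (u')² dx = 229376/15, so ||u'||_L² = 128*sqrt(210)/15.
Ratio ||u||_L² / ||u'||_L² = 2*sqrt(3)/3.
Sharp Poincaré constant on H^1_0(0, 4) is C_P = L/π = 4/π, achieved by sin(π/4·x).
A polynomial bump cannot attain the sharp Poincaré constant (only the first sine eigenfunction does), so the ratio is strictly less than C_P, consistent with ||u||_L² ≤ C_P ||u'||_L².


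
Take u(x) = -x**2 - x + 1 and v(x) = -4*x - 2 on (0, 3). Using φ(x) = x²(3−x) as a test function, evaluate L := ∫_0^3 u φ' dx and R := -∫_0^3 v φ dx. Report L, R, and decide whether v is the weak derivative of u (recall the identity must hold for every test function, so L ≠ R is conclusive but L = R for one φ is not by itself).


LHS = 621/20, RHS = 621/10. No, v is not the weak derivative of u.

u(x) = -x**2 - x + 1, classical derivative u'(x) = -2*x - 1.
φ(x) = x²(3−x), so φ'(x) = 3*x*(2 - x).
Note φ(0) = φ(3) = 0, so the boundary term u·φ vanishes.
LHS = ∫_0^3 u(x) φ'(x) dx = ∫_0^3 (3*x^4 - 3*x^3 - 9*x^2 + 6*x) dx. Term by term:
  ∫_0^3 3*x^4 dx = 729/5;  ∫_0^3 -3*x^3 dx = -243/4;  ∫_0^3 -9*x^2 dx = -81;
  ∫_0^3 6*x dx = 27.
Sum: 729/5 − 243/4 − 81 + 27 = 621/20.
So LHS = 621/20.
∫_0^3 v(x) φ(x) dx = ∫_0^3 (4*x^4 - 10*x^3 - 6*x^2) dx. Term by term:
  ∫_0^3 4*x^4 dx = 972/5;  ∫_0^3 -10*x^3 dx = -405/2;  ∫_0^3 -6*x^2 dx = -54.
Sum: 972/5 − 405/2 − 54 = -621/10.
So RHS = -∫_0^3 v(x) φ(x) dx = 621/10.
LHS − RHS = -621/20 ≠ 0, so the identity fails.
(For a valid weak derivative the identity must hold for EVERY test function, in particular this one. The failure shows v is NOT the weak derivative of u.)
Correct weak derivative would be u'(x) = -2*x - 1.
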